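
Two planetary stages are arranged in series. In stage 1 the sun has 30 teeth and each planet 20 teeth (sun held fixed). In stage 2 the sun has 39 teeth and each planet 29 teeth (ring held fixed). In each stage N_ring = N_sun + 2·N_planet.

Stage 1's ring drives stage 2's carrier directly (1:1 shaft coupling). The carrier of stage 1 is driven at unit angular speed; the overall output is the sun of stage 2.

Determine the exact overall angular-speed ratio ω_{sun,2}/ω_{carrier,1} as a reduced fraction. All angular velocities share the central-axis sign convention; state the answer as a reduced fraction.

Stage 1: N_ring = 30 + 2·20 = 70
Stage 1: 30(ω_s−ω_c) = −70(ω_r−ω_c),  ω_s=0, ω_c=1
Stage 1: ω_r = 1 − (30/70)(0−1) = 10/7
  ⇒ ω_r¹/ω_c¹ = 10/7
Stage 2: N_ring = 39 + 2·29 = 97
Stage 2: 39(ω_s−ω_c) = −97(ω_r−ω_c),  ω_r=0, ω_c=1
Stage 2: ω_s = 1 − (97/39)(0−1) = 136/39
  ⇒ ω_s²/ω_c² = 136/39
Coupling ω_c² = ω_r¹ ⇒ overall = 10/7 × 136/39 = 1360/273

1360/273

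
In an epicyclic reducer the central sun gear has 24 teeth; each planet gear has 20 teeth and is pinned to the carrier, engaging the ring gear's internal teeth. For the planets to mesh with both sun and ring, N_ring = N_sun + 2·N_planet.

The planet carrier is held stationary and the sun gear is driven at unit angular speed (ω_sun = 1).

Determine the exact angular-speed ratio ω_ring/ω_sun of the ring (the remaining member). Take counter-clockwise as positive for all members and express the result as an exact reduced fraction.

-3/8

N_ring = 24 + 2·20 = 64
24(ω_s−ω_c) = −64(ω_r−ω_c),  ω_c=0, ω_s=1
ω_r = 0 − (24/64)(1−0) = -3/8
ω_r/ω_s = -3/8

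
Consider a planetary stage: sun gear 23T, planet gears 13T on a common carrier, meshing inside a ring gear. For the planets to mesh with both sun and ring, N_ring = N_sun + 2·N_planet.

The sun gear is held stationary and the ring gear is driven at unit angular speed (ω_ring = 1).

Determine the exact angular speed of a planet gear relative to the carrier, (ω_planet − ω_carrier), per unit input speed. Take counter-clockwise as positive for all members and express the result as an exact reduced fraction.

N_ring = 23 + 2·13 = 49
23(ω_s−ω_c) = −49(ω_r−ω_c),  ω_s=0, ω_r=1
23(0−ω_c) = −49(1−ω_c)  ⇒  72ω_c = 49  ⇒  ω_c = 49/72
sun–planet: 23·(0−49/72) = −13·(ω_p−ω_c)  ⇒  ω_p−ω_c = −(23/13)·(-49/72) = 1127/936

1127/936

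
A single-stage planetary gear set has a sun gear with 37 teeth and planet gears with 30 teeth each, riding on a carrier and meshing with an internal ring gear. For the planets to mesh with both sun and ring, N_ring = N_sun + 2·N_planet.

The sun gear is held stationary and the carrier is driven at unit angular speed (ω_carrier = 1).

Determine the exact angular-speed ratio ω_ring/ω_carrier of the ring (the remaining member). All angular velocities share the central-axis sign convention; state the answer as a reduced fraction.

134/97

N_ring = 37 + 2·30 = 97
37(ω_s−ω_c) = −97(ω_r−ω_c),  ω_s=0, ω_c=1
ω_r = 1 − (37/97)(0−1) = 134/97
ω_r/ω_c = 134/97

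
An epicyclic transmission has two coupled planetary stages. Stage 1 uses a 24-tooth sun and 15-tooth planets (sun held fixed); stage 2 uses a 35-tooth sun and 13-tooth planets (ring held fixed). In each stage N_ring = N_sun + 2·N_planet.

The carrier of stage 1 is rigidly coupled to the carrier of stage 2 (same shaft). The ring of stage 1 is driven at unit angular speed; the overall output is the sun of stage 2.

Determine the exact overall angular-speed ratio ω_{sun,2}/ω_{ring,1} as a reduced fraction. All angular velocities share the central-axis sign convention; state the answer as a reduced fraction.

864/455

Stage 1: N_ring = 24 + 2·15 = 54
Stage 1: 24(ω_s−ω_c) = −54(ω_r−ω_c),  ω_s=0, ω_r=1
Stage 1: 24(0−ω_c) = −54(1−ω_c)  ⇒  78ω_c = 54  ⇒  ω_c = 9/13
  ⇒ ω_c¹/ω_r¹ = 9/13
Stage 2: N_ring = 35 + 2·13 = 61
Stage 2: 35(ω_s−ω_c) = −61(ω_r−ω_c),  ω_r=0, ω_c=1
Stage 2: ω_s = 1 − (61/35)(0−1) = 96/35
  ⇒ ω_s²/ω_c² = 96/35
Coupling ω_c² = ω_c¹ ⇒ overall = 9/13 × 96/35 = 864/455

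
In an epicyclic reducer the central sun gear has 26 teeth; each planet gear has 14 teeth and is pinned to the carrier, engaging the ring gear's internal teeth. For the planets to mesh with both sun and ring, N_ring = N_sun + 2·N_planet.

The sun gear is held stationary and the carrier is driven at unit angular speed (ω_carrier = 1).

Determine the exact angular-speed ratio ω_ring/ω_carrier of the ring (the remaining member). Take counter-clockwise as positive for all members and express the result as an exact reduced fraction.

N_ring = 26 + 2·14 = 54
26(ω_s−ω_c) = −54(ω_r−ω_c),  ω_s=0, ω_c=1
ω_r = 1 − (26/54)(0−1) = 40/27
ω_r/ω_c = 40/27

40/27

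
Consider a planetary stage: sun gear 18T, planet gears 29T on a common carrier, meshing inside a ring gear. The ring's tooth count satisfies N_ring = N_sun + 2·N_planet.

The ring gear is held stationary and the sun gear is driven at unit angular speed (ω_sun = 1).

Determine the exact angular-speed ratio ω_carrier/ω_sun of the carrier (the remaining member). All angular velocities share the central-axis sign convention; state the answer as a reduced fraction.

N_ring = 18 + 2·29 = 76
18(ω_s−ω_c) = −76(ω_r−ω_c),  ω_r=0, ω_s=1
18(1−ω_c) = −76(0−ω_c)  ⇒  94ω_c = 18  ⇒  ω_c = 9/47
ω_c/ω_s = 9/47

9/47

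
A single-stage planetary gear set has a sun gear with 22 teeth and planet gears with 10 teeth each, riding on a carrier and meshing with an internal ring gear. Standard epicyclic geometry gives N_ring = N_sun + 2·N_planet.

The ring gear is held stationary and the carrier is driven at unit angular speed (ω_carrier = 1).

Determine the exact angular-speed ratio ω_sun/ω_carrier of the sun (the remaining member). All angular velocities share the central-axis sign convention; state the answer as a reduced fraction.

32/11

N_ring = 22 + 2·10 = 42
22(ω_s−ω_c) = −42(ω_r−ω_c),  ω_r=0, ω_c=1
ω_s = 1 − (42/22)(0−1) = 32/11
ω_s/ω_c = 32/11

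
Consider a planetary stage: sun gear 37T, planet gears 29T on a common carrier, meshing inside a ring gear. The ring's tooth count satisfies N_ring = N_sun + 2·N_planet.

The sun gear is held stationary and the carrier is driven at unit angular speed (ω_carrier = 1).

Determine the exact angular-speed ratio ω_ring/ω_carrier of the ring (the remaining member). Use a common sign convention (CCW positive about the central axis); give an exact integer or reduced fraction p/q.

132/95

N_ring = 37 + 2·29 = 95
37(ω_s−ω_c) = −95(ω_r−ω_c),  ω_s=0, ω_c=1
ω_r = 1 − (37/95)(0−1) = 132/95
ω_r/ω_c = 132/95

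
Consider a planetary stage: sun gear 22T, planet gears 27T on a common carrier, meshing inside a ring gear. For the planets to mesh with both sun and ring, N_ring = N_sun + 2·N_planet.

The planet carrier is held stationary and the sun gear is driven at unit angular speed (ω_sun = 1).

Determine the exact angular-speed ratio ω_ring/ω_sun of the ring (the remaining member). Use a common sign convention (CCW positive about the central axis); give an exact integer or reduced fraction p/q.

-11/38

N_ring = 22 + 2·27 = 76
22(ω_s−ω_c) = −76(ω_r−ω_c),  ω_c=0, ω_s=1
ω_r = 0 − (22/76)(1−0) = -11/38
ω_r/ω_s = -11/38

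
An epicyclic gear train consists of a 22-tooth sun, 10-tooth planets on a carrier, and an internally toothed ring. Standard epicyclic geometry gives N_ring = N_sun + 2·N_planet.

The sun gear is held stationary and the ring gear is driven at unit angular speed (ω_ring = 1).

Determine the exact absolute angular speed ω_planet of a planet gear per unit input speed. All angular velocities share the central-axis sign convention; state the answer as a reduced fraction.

21/10

N_ring = 22 + 2·10 = 42
22(ω_s−ω_c) = −42(ω_r−ω_c),  ω_s=0, ω_r=1
22(0−ω_c) = −42(1−ω_c)  ⇒  64ω_c = 42  ⇒  ω_c = 21/32
sun–planet: 22·(0−21/32) = −10·(ω_p−ω_c)  ⇒  ω_p−ω_c = −(22/10)·(-21/32) = 231/160
ω_p = 21/32 + 231/160 = 21/10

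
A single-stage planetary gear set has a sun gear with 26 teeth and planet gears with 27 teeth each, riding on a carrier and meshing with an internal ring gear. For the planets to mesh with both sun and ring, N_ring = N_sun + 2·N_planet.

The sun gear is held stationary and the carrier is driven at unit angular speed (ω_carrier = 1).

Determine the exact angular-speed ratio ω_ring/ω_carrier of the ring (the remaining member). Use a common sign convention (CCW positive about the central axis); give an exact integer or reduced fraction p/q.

N_ring = 26 + 2·27 = 80
26(ω_s−ω_c) = −80(ω_r−ω_c),  ω_s=0, ω_c=1
ω_r = 1 − (26/80)(0−1) = 53/40
ω_r/ω_c = 53/40

53/40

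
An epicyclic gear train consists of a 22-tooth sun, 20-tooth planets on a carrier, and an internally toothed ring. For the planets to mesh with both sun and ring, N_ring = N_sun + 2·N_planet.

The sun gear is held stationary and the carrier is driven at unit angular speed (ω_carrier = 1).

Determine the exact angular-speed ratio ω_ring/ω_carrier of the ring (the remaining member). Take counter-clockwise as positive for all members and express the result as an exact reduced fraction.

42/31

N_ring = 22 + 2·20 = 62
22(ω_s−ω_c) = −62(ω_r−ω_c),  ω_s=0, ω_c=1
ω_r = 1 − (22/62)(0−1) = 42/31
ω_r/ω_c = 42/31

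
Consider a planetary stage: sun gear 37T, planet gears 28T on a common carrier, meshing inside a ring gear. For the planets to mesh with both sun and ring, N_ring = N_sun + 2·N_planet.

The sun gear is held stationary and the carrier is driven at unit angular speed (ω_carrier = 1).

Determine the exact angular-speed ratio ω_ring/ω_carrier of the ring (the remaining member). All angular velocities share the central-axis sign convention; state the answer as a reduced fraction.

130/93

N_ring = 37 + 2·28 = 93
37(ω_s−ω_c) = −93(ω_r−ω_c),  ω_s=0, ω_c=1
ω_r = 1 − (37/93)(0−1) = 130/93
ω_r/ω_c = 130/93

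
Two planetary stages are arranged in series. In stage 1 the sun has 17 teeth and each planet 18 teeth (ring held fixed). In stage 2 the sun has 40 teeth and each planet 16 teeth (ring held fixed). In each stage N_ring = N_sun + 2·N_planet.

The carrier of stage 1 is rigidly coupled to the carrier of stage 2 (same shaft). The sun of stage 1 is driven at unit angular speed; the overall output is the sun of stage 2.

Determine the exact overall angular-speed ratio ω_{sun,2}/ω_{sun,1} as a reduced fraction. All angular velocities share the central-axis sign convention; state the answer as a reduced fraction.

17/25

Stage 1: N_ring = 17 + 2·18 = 53
Stage 1: 17(ω_s−ω_c) = −53(ω_r−ω_c),  ω_r=0, ω_s=1
Stage 1: 17(1−ω_c) = −53(0−ω_c)  ⇒  70ω_c = 17  ⇒  ω_c = 17/70
  ⇒ ω_c¹/ω_s¹ = 17/70
Stage 2: N_ring = 40 + 2·16 = 72
Stage 2: 40(ω_s−ω_c) = −72(ω_r−ω_c),  ω_r=0, ω_c=1
Stage 2: ω_s = 1 − (72/40)(0−1) = 14/5
  ⇒ ω_s²/ω_c² = 14/5
Coupling ω_c² = ω_c¹ ⇒ overall = 17/70 × 14/5 = 17/25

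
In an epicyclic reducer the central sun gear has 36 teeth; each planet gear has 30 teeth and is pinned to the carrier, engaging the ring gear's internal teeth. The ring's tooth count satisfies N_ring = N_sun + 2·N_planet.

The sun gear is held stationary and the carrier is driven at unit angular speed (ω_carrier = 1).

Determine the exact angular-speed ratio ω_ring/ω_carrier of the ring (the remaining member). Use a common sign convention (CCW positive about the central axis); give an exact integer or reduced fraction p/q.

N_ring = 36 + 2·30 = 96
36(ω_s−ω_c) = −96(ω_r−ω_c),  ω_s=0, ω_c=1
ω_r = 1 − (36/96)(0−1) = 11/8
ω_r/ω_c = 11/8

11/8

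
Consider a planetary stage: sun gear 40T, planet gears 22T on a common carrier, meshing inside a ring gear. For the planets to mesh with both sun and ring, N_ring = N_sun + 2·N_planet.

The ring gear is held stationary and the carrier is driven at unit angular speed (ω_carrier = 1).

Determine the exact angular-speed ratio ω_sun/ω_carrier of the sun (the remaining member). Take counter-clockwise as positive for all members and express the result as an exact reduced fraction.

N_ring = 40 + 2·22 = 84
40(ω_s−ω_c) = −84(ω_r−ω_c),  ω_r=0, ω_c=1
ω_s = 1 − (84/40)(0−1) = 31/10
ω_s/ω_c = 31/10

31/10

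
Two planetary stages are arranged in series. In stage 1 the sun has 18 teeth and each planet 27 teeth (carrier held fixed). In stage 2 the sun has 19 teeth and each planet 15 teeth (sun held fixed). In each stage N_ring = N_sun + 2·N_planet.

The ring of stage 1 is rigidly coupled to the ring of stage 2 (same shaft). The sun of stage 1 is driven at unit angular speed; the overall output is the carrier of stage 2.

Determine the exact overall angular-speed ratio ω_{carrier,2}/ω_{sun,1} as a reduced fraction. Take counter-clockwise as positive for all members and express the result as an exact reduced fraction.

-49/272

Stage 1: N_ring = 18 + 2·27 = 72
Stage 1: 18(ω_s−ω_c) = −72(ω_r−ω_c),  ω_c=0, ω_s=1
Stage 1: ω_r = 0 − (18/72)(1−0) = -1/4
  ⇒ ω_r¹/ω_s¹ = -1/4
Stage 2: N_ring = 19 + 2·15 = 49
Stage 2: 19(ω_s−ω_c) = −49(ω_r−ω_c),  ω_s=0, ω_r=1
Stage 2: 19(0−ω_c) = −49(1−ω_c)  ⇒  68ω_c = 49  ⇒  ω_c = 49/68
  ⇒ ω_c²/ω_r² = 49/68
Coupling ω_r² = ω_r¹ ⇒ overall = -1/4 × 49/68 = -49/272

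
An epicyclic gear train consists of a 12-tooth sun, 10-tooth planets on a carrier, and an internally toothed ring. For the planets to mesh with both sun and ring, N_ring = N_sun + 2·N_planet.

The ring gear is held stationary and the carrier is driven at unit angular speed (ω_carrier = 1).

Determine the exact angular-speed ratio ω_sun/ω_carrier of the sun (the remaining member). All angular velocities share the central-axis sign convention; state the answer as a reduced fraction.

11/3

N_ring = 12 + 2·10 = 32
12(ω_s−ω_c) = −32(ω_r−ω_c),  ω_r=0, ω_c=1
ω_s = 1 − (32/12)(0−1) = 11/3
ω_s/ω_c = 11/3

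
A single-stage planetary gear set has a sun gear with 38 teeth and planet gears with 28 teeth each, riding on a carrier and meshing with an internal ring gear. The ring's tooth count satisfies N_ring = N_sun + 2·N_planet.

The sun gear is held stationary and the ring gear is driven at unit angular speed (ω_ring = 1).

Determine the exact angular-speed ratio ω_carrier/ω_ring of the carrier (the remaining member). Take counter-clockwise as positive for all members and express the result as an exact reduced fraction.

47/66

N_ring = 38 + 2·28 = 94
38(ω_s−ω_c) = −94(ω_r−ω_c),  ω_s=0, ω_r=1
38(0−ω_c) = −94(1−ω_c)  ⇒  132ω_c = 94  ⇒  ω_c = 47/66
ω_c/ω_r = 47/66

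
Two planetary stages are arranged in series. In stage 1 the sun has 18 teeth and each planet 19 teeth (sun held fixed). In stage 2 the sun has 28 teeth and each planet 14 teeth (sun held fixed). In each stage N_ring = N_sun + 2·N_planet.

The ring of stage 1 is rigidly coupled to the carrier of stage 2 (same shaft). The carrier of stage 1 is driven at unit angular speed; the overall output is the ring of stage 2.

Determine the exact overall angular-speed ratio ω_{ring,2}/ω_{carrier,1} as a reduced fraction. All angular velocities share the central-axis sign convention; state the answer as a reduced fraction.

111/56

Stage 1: N_ring = 18 + 2·19 = 56
Stage 1: 18(ω_s−ω_c) = −56(ω_r−ω_c),  ω_s=0, ω_c=1
Stage 1: ω_r = 1 − (18/56)(0−1) = 37/28
  ⇒ ω_r¹/ω_c¹ = 37/28
Stage 2: N_ring = 28 + 2·14 = 56
Stage 2: 28(ω_s−ω_c) = −56(ω_r−ω_c),  ω_s=0, ω_c=1
Stage 2: ω_r = 1 − (28/56)(0−1) = 3/2
  ⇒ ω_r²/ω_c² = 3/2
Coupling ω_c² = ω_r¹ ⇒ overall = 37/28 × 3/2 = 111/56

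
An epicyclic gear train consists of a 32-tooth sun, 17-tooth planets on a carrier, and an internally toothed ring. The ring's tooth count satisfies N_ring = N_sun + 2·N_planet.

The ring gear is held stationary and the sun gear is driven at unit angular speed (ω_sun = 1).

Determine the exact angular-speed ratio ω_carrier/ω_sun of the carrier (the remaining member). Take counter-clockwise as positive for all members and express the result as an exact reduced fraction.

16/49

N_ring = 32 + 2·17 = 66
32(ω_s−ω_c) = −66(ω_r−ω_c),  ω_r=0, ω_s=1
32(1−ω_c) = −66(0−ω_c)  ⇒  98ω_c = 32  ⇒  ω_c = 16/49
ω_c/ω_s = 16/49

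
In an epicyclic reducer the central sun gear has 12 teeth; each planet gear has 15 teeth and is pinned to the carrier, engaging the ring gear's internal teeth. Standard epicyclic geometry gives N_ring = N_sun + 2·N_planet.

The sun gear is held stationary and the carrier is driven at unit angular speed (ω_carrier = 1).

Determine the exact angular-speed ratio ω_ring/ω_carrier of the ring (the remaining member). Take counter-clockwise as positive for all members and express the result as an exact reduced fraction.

9/7

N_ring = 12 + 2·15 = 42
12(ω_s−ω_c) = −42(ω_r−ω_c),  ω_s=0, ω_c=1
ω_r = 1 − (12/42)(0−1) = 9/7
ω_r/ω_c = 9/7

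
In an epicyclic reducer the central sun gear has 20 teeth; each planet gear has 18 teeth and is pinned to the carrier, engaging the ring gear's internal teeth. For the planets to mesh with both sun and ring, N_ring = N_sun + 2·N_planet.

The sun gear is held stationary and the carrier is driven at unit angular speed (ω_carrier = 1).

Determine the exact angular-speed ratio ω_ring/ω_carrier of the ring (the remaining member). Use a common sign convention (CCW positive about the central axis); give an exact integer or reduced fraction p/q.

19/14

N_ring = 20 + 2·18 = 56
20(ω_s−ω_c) = −56(ω_r−ω_c),  ω_s=0, ω_c=1
ω_r = 1 − (20/56)(0−1) = 19/14
ω_r/ω_c = 19/14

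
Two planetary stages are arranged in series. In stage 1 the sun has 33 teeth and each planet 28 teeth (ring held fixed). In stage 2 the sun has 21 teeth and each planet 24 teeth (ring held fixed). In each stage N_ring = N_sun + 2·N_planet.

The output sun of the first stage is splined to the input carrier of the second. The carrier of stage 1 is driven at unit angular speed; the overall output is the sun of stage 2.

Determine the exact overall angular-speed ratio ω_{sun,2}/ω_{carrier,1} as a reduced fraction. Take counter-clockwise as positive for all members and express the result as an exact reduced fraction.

1220/77

Stage 1: N_ring = 33 + 2·28 = 89
Stage 1: 33(ω_s−ω_c) = −89(ω_r−ω_c),  ω_r=0, ω_c=1
Stage 1: ω_s = 1 − (89/33)(0−1) = 122/33
  ⇒ ω_s¹/ω_c¹ = 122/33
Stage 2: N_ring = 21 + 2·24 = 69
Stage 2: 21(ω_s−ω_c) = −69(ω_r−ω_c),  ω_r=0, ω_c=1
Stage 2: ω_s = 1 − (69/21)(0−1) = 30/7
  ⇒ ω_s²/ω_c² = 30/7
Coupling ω_c² = ω_s¹ ⇒ overall = 122/33 × 30/7 = 1220/77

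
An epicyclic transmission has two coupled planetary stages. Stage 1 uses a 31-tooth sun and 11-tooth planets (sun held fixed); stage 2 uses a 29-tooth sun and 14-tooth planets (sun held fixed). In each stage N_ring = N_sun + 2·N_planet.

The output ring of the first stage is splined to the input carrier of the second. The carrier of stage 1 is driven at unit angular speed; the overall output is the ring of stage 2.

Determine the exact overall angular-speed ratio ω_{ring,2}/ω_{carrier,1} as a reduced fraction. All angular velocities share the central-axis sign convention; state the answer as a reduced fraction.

Stage 1: N_ring = 31 + 2·11 = 53
Stage 1: 31(ω_s−ω_c) = −53(ω_r−ω_c),  ω_s=0, ω_c=1
Stage 1: ω_r = 1 − (31/53)(0−1) = 84/53
  ⇒ ω_r¹/ω_c¹ = 84/53
Stage 2: N_ring = 29 + 2·14 = 57
Stage 2: 29(ω_s−ω_c) = −57(ω_r−ω_c),  ω_s=0, ω_c=1
Stage 2: ω_r = 1 − (29/57)(0−1) = 86/57
  ⇒ ω_r²/ω_c² = 86/57
Coupling ω_c² = ω_r¹ ⇒ overall = 84/53 × 86/57 = 2408/1007

2408/1007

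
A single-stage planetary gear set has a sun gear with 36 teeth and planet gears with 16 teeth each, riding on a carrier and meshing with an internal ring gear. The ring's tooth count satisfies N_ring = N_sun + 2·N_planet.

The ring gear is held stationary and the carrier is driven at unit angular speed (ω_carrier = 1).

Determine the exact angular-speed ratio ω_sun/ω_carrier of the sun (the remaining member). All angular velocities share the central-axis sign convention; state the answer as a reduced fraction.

26/9

N_ring = 36 + 2·16 = 68
36(ω_s−ω_c) = −68(ω_r−ω_c),  ω_r=0, ω_c=1
ω_s = 1 − (68/36)(0−1) = 26/9
ω_s/ω_c = 26/9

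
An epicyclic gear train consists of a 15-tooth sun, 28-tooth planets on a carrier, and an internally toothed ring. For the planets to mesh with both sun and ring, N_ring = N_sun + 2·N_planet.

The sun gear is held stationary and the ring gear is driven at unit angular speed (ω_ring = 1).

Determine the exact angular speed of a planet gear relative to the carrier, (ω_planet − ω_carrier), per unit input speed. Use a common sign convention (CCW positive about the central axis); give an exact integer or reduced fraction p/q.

N_ring = 15 + 2·28 = 71
15(ω_s−ω_c) = −71(ω_r−ω_c),  ω_s=0, ω_r=1
15(0−ω_c) = −71(1−ω_c)  ⇒  86ω_c = 71  ⇒  ω_c = 71/86
sun–planet: 15·(0−71/86) = −28·(ω_p−ω_c)  ⇒  ω_p−ω_c = −(15/28)·(-71/86) = 1065/2408

1065/2408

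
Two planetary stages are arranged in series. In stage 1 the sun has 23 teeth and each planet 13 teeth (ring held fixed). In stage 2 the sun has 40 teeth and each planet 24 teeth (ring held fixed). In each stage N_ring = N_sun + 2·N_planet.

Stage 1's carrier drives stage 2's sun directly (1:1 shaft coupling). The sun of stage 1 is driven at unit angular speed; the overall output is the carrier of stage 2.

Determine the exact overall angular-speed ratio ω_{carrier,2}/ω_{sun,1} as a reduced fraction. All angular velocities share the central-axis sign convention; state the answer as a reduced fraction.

Stage 1: N_ring = 23 + 2·13 = 49
Stage 1: 23(ω_s−ω_c) = −49(ω_r−ω_c),  ω_r=0, ω_s=1
Stage 1: 23(1−ω_c) = −49(0−ω_c)  ⇒  72ω_c = 23  ⇒  ω_c = 23/72
  ⇒ ω_c¹/ω_s¹ = 23/72
Stage 2: N_ring = 40 + 2·24 = 88
Stage 2: 40(ω_s−ω_c) = −88(ω_r−ω_c),  ω_r=0, ω_s=1
Stage 2: 40(1−ω_c) = −88(0−ω_c)  ⇒  128ω_c = 40  ⇒  ω_c = 5/16
  ⇒ ω_c²/ω_s² = 5/16
Coupling ω_s² = ω_c¹ ⇒ overall = 23/72 × 5/16 = 115/1152

115/1152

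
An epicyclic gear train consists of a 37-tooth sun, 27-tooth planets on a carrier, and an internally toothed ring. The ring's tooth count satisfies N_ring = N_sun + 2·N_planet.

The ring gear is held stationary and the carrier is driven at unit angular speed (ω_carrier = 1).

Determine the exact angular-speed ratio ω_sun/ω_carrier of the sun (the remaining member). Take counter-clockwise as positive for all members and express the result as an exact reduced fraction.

N_ring = 37 + 2·27 = 91
37(ω_s−ω_c) = −91(ω_r−ω_c),  ω_r=0, ω_c=1
ω_s = 1 − (91/37)(0−1) = 128/37
ω_s/ω_c = 128/37

128/37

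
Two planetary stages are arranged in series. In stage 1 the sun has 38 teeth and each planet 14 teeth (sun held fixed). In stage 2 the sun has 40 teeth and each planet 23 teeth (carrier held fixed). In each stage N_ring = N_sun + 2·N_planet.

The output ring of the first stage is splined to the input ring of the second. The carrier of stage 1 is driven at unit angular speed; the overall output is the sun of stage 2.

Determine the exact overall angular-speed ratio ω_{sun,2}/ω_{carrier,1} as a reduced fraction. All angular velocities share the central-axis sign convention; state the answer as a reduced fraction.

Stage 1: N_ring = 38 + 2·14 = 66
Stage 1: 38(ω_s−ω_c) = −66(ω_r−ω_c),  ω_s=0, ω_c=1
Stage 1: ω_r = 1 − (38/66)(0−1) = 52/33
  ⇒ ω_r¹/ω_c¹ = 52/33
Stage 2: N_ring = 40 + 2·23 = 86
Stage 2: 40(ω_s−ω_c) = −86(ω_r−ω_c),  ω_c=0, ω_r=1
Stage 2: ω_s = 0 − (86/40)(1−0) = -43/20
  ⇒ ω_s²/ω_r² = -43/20
Coupling ω_r² = ω_r¹ ⇒ overall = 52/33 × -43/20 = -559/165

-559/165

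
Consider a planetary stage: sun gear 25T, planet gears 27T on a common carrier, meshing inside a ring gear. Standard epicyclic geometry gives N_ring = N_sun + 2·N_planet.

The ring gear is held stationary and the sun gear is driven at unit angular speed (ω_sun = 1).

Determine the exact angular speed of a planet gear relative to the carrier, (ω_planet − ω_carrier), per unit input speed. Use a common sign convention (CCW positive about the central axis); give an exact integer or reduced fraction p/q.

N_ring = 25 + 2·27 = 79
25(ω_s−ω_c) = −79(ω_r−ω_c),  ω_r=0, ω_s=1
25(1−ω_c) = −79(0−ω_c)  ⇒  104ω_c = 25  ⇒  ω_c = 25/104
sun–planet: 25·(1−25/104) = −27·(ω_p−ω_c)  ⇒  ω_p−ω_c = −(25/27)·(79/104) = -1975/2808

-1975/2808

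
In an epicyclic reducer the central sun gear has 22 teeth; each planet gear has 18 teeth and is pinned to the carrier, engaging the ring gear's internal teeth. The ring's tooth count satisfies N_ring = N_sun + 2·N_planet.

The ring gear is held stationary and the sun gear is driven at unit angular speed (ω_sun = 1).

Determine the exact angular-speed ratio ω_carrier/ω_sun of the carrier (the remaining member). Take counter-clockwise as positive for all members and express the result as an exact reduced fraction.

N_ring = 22 + 2·18 = 58
22(ω_s−ω_c) = −58(ω_r−ω_c),  ω_r=0, ω_s=1
22(1−ω_c) = −58(0−ω_c)  ⇒  80ω_c = 22  ⇒  ω_c = 11/40
ω_c/ω_s = 11/40

11/40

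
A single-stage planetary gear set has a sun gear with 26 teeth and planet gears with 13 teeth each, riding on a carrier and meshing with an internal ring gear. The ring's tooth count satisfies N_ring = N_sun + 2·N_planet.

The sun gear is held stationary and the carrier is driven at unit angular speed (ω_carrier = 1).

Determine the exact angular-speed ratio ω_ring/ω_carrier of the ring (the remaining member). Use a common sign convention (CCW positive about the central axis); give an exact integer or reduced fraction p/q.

3/2

N_ring = 26 + 2·13 = 52
26(ω_s−ω_c) = −52(ω_r−ω_c),  ω_s=0, ω_c=1
ω_r = 1 − (26/52)(0−1) = 3/2
ω_r/ω_c = 3/2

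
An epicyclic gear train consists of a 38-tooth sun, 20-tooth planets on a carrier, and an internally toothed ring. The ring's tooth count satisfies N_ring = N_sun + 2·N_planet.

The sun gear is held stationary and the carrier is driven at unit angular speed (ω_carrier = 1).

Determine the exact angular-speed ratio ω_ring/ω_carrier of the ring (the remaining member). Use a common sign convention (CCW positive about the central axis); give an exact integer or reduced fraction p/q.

N_ring = 38 + 2·20 = 78
38(ω_s−ω_c) = −78(ω_r−ω_c),  ω_s=0, ω_c=1
ω_r = 1 − (38/78)(0−1) = 58/39
ω_r/ω_c = 58/39

58/39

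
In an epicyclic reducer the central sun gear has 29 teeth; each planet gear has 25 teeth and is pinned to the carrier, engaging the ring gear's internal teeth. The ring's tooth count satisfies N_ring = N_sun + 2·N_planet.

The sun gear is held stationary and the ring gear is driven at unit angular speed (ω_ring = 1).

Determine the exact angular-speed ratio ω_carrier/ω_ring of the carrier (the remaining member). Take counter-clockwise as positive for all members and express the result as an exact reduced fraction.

N_ring = 29 + 2·25 = 79
29(ω_s−ω_c) = −79(ω_r−ω_c),  ω_s=0, ω_r=1
29(0−ω_c) = −79(1−ω_c)  ⇒  108ω_c = 79  ⇒  ω_c = 79/108
ω_c/ω_r = 79/108

79/108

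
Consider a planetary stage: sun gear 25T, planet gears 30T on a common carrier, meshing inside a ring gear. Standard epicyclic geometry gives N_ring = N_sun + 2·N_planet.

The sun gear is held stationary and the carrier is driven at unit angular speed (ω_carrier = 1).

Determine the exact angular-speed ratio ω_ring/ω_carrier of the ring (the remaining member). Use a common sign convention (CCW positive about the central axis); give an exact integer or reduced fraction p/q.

N_ring = 25 + 2·30 = 85
25(ω_s−ω_c) = −85(ω_r−ω_c),  ω_s=0, ω_c=1
ω_r = 1 − (25/85)(0−1) = 22/17
ω_r/ω_c = 22/17

22/17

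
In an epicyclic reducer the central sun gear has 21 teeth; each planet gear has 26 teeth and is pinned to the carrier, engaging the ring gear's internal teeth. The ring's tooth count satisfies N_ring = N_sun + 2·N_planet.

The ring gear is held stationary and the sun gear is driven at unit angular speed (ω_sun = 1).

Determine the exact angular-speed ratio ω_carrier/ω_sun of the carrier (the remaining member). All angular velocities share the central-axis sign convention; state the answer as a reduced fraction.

N_ring = 21 + 2·26 = 73
21(ω_s−ω_c) = −73(ω_r−ω_c),  ω_r=0, ω_s=1
21(1−ω_c) = −73(0−ω_c)  ⇒  94ω_c = 21  ⇒  ω_c = 21/94
ω_c/ω_s = 21/94

21/94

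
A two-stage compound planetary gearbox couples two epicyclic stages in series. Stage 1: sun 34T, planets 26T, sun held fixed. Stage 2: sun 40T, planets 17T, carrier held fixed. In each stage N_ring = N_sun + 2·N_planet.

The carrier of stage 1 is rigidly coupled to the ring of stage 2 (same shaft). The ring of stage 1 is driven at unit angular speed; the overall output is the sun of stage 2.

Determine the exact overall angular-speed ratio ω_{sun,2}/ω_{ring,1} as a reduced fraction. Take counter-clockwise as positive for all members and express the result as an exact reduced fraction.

-1591/1200

Stage 1: N_ring = 34 + 2·26 = 86
Stage 1: 34(ω_s−ω_c) = −86(ω_r−ω_c),  ω_s=0, ω_r=1
Stage 1: 34(0−ω_c) = −86(1−ω_c)  ⇒  120ω_c = 86  ⇒  ω_c = 43/60
  ⇒ ω_c¹/ω_r¹ = 43/60
Stage 2: N_ring = 40 + 2·17 = 74
Stage 2: 40(ω_s−ω_c) = −74(ω_r−ω_c),  ω_c=0, ω_r=1
Stage 2: ω_s = 0 − (74/40)(1−0) = -37/20
  ⇒ ω_s²/ω_r² = -37/20
Coupling ω_r² = ω_c¹ ⇒ overall = 43/60 × -37/20 = -1591/1200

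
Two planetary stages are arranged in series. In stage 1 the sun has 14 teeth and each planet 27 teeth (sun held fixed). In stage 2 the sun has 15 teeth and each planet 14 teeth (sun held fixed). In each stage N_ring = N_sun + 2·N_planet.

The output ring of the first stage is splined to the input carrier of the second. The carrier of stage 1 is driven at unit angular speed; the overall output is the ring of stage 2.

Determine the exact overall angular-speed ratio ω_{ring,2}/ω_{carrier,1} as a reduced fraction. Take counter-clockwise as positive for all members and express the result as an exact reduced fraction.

Stage 1: N_ring = 14 + 2·27 = 68
Stage 1: 14(ω_s−ω_c) = −68(ω_r−ω_c),  ω_s=0, ω_c=1
Stage 1: ω_r = 1 − (14/68)(0−1) = 41/34
  ⇒ ω_r¹/ω_c¹ = 41/34
Stage 2: N_ring = 15 + 2·14 = 43
Stage 2: 15(ω_s−ω_c) = −43(ω_r−ω_c),  ω_s=0, ω_c=1
Stage 2: ω_r = 1 − (15/43)(0−1) = 58/43
  ⇒ ω_r²/ω_c² = 58/43
Coupling ω_c² = ω_r¹ ⇒ overall = 41/34 × 58/43 = 1189/731

1189/731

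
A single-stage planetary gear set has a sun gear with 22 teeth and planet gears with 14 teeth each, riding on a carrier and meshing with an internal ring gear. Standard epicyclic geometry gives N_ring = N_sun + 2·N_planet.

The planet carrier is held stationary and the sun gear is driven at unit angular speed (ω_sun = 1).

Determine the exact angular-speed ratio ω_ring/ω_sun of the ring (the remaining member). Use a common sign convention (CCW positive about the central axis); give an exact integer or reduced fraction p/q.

-11/25

N_ring = 22 + 2·14 = 50
22(ω_s−ω_c) = −50(ω_r−ω_c),  ω_c=0, ω_s=1
ω_r = 0 − (22/50)(1−0) = -11/25
ω_r/ω_s = -11/25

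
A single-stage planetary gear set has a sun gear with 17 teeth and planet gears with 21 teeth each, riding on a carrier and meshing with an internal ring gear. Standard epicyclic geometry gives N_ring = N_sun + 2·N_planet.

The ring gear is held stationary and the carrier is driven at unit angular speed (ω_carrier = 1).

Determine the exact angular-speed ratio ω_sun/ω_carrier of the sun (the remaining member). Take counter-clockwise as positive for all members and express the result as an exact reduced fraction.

N_ring = 17 + 2·21 = 59
17(ω_s−ω_c) = −59(ω_r−ω_c),  ω_r=0, ω_c=1
ω_s = 1 − (59/17)(0−1) = 76/17
ω_s/ω_c = 76/17

76/17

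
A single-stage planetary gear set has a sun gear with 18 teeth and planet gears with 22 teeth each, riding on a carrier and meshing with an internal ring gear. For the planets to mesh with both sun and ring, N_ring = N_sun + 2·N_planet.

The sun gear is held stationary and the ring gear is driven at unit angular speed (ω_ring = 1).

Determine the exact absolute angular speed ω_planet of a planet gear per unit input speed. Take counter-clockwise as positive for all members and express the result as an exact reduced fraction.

N_ring = 18 + 2·22 = 62
18(ω_s−ω_c) = −62(ω_r−ω_c),  ω_s=0, ω_r=1
18(0−ω_c) = −62(1−ω_c)  ⇒  80ω_c = 62  ⇒  ω_c = 31/40
sun–planet: 18·(0−31/40) = −22·(ω_p−ω_c)  ⇒  ω_p−ω_c = −(18/22)·(-31/40) = 279/440
ω_p = 31/40 + 279/440 = 31/22

31/22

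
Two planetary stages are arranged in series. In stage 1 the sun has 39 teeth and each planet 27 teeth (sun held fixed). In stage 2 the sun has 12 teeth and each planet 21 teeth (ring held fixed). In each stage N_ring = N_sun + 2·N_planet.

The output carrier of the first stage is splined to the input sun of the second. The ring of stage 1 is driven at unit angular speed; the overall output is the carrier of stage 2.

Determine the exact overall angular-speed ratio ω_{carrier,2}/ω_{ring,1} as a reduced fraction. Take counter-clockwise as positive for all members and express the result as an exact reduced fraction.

31/242

Stage 1: N_ring = 39 + 2·27 = 93
Stage 1: 39(ω_s−ω_c) = −93(ω_r−ω_c),  ω_s=0, ω_r=1
Stage 1: 39(0−ω_c) = −93(1−ω_c)  ⇒  132ω_c = 93  ⇒  ω_c = 31/44
  ⇒ ω_c¹/ω_r¹ = 31/44
Stage 2: N_ring = 12 + 2·21 = 54
Stage 2: 12(ω_s−ω_c) = −54(ω_r−ω_c),  ω_r=0, ω_s=1
Stage 2: 12(1−ω_c) = −54(0−ω_c)  ⇒  66ω_c = 12  ⇒  ω_c = 2/11
  ⇒ ω_c²/ω_s² = 2/11
Coupling ω_s² = ω_c¹ ⇒ overall = 31/44 × 2/11 = 31/242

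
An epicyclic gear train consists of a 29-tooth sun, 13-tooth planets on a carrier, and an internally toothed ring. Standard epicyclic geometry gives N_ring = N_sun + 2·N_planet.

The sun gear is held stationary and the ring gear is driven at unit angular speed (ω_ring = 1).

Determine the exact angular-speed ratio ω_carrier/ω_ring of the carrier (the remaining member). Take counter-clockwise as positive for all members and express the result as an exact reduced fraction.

55/84

N_ring = 29 + 2·13 = 55
29(ω_s−ω_c) = −55(ω_r−ω_c),  ω_s=0, ω_r=1
29(0−ω_c) = −55(1−ω_c)  ⇒  84ω_c = 55  ⇒  ω_c = 55/84
ω_c/ω_r = 55/84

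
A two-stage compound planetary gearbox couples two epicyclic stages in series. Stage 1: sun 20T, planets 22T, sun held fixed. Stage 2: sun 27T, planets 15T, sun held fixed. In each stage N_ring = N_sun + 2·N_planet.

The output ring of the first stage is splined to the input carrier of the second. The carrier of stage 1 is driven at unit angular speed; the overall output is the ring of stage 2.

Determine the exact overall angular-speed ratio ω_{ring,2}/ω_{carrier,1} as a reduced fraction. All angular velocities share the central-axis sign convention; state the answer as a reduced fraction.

147/76

Stage 1: N_ring = 20 + 2·22 = 64
Stage 1: 20(ω_s−ω_c) = −64(ω_r−ω_c),  ω_s=0, ω_c=1
Stage 1: ω_r = 1 − (20/64)(0−1) = 21/16
  ⇒ ω_r¹/ω_c¹ = 21/16
Stage 2: N_ring = 27 + 2·15 = 57
Stage 2: 27(ω_s−ω_c) = −57(ω_r−ω_c),  ω_s=0, ω_c=1
Stage 2: ω_r = 1 − (27/57)(0−1) = 28/19
  ⇒ ω_r²/ω_c² = 28/19
Coupling ω_c² = ω_r¹ ⇒ overall = 21/16 × 28/19 = 147/76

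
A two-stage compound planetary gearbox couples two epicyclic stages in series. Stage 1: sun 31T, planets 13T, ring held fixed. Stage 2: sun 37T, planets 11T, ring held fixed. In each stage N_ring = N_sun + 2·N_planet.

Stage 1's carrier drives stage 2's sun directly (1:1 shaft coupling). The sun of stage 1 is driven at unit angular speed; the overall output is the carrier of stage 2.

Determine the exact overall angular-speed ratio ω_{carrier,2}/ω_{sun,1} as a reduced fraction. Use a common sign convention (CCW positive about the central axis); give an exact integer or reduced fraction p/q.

1147/8448

Stage 1: N_ring = 31 + 2·13 = 57
Stage 1: 31(ω_s−ω_c) = −57(ω_r−ω_c),  ω_r=0, ω_s=1
Stage 1: 31(1−ω_c) = −57(0−ω_c)  ⇒  88ω_c = 31  ⇒  ω_c = 31/88
  ⇒ ω_c¹/ω_s¹ = 31/88
Stage 2: N_ring = 37 + 2·11 = 59
Stage 2: 37(ω_s−ω_c) = −59(ω_r−ω_c),  ω_r=0, ω_s=1
Stage 2: 37(1−ω_c) = −59(0−ω_c)  ⇒  96ω_c = 37  ⇒  ω_c = 37/96
  ⇒ ω_c²/ω_s² = 37/96
Coupling ω_s² = ω_c¹ ⇒ overall = 31/88 × 37/96 = 1147/8448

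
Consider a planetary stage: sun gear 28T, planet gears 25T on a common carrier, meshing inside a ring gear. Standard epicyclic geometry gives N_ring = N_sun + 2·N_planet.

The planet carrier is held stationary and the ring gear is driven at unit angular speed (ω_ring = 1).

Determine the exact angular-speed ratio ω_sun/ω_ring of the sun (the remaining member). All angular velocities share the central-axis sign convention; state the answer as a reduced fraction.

N_ring = 28 + 2·25 = 78
28(ω_s−ω_c) = −78(ω_r−ω_c),  ω_c=0, ω_r=1
ω_s = 0 − (78/28)(1−0) = -39/14
ω_s/ω_r = -39/14

-39/14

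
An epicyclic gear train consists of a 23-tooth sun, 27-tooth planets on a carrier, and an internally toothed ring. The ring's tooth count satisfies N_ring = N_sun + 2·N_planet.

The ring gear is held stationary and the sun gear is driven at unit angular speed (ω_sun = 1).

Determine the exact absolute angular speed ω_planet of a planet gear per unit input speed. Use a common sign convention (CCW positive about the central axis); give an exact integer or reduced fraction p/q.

N_ring = 23 + 2·27 = 77
23(ω_s−ω_c) = −77(ω_r−ω_c),  ω_r=0, ω_s=1
23(1−ω_c) = −77(0−ω_c)  ⇒  100ω_c = 23  ⇒  ω_c = 23/100
sun–planet: 23·(1−23/100) = −27·(ω_p−ω_c)  ⇒  ω_p−ω_c = −(23/27)·(77/100) = -1771/2700
ω_p = 23/100 − 1771/2700 = -23/54

-23/54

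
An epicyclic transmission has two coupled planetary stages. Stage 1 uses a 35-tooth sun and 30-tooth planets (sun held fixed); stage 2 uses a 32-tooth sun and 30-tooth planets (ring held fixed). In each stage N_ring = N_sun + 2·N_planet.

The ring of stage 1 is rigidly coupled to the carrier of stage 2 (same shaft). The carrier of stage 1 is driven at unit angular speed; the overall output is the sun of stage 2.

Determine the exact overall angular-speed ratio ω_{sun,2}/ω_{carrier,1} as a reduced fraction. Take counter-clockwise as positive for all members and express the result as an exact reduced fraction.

Stage 1: N_ring = 35 + 2·30 = 95
Stage 1: 35(ω_s−ω_c) = −95(ω_r−ω_c),  ω_s=0, ω_c=1
Stage 1: ω_r = 1 − (35/95)(0−1) = 26/19
  ⇒ ω_r¹/ω_c¹ = 26/19
Stage 2: N_ring = 32 + 2·30 = 92
Stage 2: 32(ω_s−ω_c) = −92(ω_r−ω_c),  ω_r=0, ω_c=1
Stage 2: ω_s = 1 − (92/32)(0−1) = 31/8
  ⇒ ω_s²/ω_c² = 31/8
Coupling ω_c² = ω_r¹ ⇒ overall = 26/19 × 31/8 = 403/76

403/76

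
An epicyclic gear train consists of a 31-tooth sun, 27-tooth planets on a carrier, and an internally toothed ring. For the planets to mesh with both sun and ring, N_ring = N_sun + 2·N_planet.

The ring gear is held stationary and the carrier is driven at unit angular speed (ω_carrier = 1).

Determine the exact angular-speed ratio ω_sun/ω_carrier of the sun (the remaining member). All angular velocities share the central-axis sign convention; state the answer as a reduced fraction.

116/31

N_ring = 31 + 2·27 = 85
31(ω_s−ω_c) = −85(ω_r−ω_c),  ω_r=0, ω_c=1
ω_s = 1 − (85/31)(0−1) = 116/31
ω_s/ω_c = 116/31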